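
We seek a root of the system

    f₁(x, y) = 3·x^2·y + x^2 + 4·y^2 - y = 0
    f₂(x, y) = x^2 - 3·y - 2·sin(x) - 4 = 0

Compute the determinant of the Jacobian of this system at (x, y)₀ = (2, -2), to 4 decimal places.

84.1615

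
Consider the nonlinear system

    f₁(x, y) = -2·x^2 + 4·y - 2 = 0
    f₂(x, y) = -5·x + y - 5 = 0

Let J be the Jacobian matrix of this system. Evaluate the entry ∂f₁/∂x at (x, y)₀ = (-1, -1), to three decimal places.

∂f₁/∂x = -4·x.
At (-1, -1) this is 4.000.

4.000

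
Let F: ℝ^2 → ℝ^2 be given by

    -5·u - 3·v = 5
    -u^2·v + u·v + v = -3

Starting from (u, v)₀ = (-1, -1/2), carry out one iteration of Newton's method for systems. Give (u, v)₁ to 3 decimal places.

At (-1, -1/2): F = (1.500, 3.500).
Jacobian J = [[-5, -3], [-2·u·v + v, -u^2 + u + 1]].
At the point, J = [[-5.000, -3.000], [-1.500, -1.000]] (det J = 0.500).
Solving J·Δ = −F gives Δ = (-18.000, 30.500).
Then the next iterate is (u, v)₁ = (-19.000, 30.000).

(-19.000, 30.000)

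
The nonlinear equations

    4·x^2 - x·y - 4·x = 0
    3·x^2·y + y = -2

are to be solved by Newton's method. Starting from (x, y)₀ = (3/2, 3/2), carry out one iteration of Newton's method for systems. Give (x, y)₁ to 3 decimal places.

At (3/2, 3/2): F = (0.750, 13.625).
Jacobian J = [[8·x - y - 4, -x], [6·x·y, 3·x^2 + 1]].
At the point, J = [[6.500, -1.500], [13.500, 7.750]] (det J = 70.625).
Solving J·Δ = −F gives Δ = (-0.372, -1.111).
Then the next iterate is (x, y)₁ = (1.128, 0.389).

(1.128, 0.389)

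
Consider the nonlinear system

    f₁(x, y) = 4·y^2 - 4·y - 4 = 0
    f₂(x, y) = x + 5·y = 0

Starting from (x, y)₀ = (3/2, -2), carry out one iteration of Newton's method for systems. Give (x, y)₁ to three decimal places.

(5.000, -1.000)

At (3/2, -2): F = (20.000, -8.500).
Jacobian J = [[0, 8·y - 4], [1, 5]].
At the point, J = [[0.000, -20.000], [1.000, 5.000]] (det J = 20.000).
Solving J·Δ = −F gives Δ = (3.500, 1.000).
Then the next iterate is (x, y)₁ = (5.000, -1.000).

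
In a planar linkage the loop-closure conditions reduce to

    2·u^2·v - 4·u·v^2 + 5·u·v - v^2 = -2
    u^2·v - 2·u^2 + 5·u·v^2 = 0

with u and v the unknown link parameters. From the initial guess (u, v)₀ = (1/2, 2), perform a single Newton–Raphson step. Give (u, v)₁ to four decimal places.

At (1/2, 2): F = (-4.0000, 10.0000).
Jacobian J = [[4·u·v - 4·v^2 + 5·v, 2·u^2 - 8·u·v + 5·u - 2·v], [2·u·v - 4·u + 5·v^2, u^2 + 10·u·v]].
At the point, J = [[-2.0000, -9.0000], [20.0000, 10.2500]] (det J = 159.5000).
Solving J·Δ = −F gives Δ = (-0.3072, -0.3762).
Then the next iterate is (u, v)₁ = (0.1928, 1.6238).

(0.1928, 1.6238)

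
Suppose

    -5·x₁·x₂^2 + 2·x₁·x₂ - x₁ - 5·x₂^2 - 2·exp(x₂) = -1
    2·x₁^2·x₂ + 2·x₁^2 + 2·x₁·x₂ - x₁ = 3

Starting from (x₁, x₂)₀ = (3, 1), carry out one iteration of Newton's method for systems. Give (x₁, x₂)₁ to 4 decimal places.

At (3, 1): F = (-21.436564, 36.0000).
Jacobian J = [[-5·x₂^2 + 2·x₂ - 1, -10·x₁·x₂ + 2·x₁ - 10·x₂ - 2·exp(x₂)], [4·x₁·x₂ + 4·x₁ + 2·x₂ - 1, 2·x₁^2 + 2·x₁]].
At the point, J = [[-4.0000, -39.436564], [25.0000, 24.0000]] (det J = 889.914091).
Solving J·Δ = −F gives Δ = (-1.0172, -0.4404).
Then the next iterate is (x₁, x₂)₁ = (1.9828, 0.5596).

(1.9828, 0.5596)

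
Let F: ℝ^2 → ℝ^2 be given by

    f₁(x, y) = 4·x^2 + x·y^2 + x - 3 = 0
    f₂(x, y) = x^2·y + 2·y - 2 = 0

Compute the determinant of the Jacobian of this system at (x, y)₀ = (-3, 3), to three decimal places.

-478.000

J = [[8·x + y^2 + 1, 2·x·y], [2·x·y, x^2 + 2]].
At the point, J = [[-14.000, -18.000], [-18.000, 11.000]].
det J = -478.000.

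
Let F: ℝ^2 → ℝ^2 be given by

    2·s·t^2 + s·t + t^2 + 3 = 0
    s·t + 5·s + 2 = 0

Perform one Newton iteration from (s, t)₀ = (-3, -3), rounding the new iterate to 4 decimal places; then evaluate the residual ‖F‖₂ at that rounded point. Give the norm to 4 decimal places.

At (-3, -3): F = (-33.0000, -4.0000).
Jacobian J = [[2·t^2 + t, 4·s·t + s + 2·t], [t + 5, s]].
At the point, J = [[15.0000, 27.0000], [2.0000, -3.0000]] (det J = -99.0000).
Solving J·Δ = −F gives Δ = (2.0909, 0.0606).
Then the next iterate is (s, t)₁ = (-0.9091, -2.9394).
Re-evaluating at (-0.9091, -2.9394): F = (-1.397099, 0.126709), so ‖F‖₂ = 1.4028.

1.4028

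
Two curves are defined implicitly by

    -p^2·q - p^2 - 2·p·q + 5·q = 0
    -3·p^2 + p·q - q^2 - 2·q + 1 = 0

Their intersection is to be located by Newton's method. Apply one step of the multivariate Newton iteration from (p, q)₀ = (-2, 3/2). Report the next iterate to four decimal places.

At (-2, 3/2): F = (3.5000, -19.2500).
Jacobian J = [[-2·p·q - 2·p - 2·q, -p^2 - 2·p + 5], [-6·p + q, p - 2·q - 2]].
At the point, J = [[7.0000, 5.0000], [13.5000, -7.0000]] (det J = -116.5000).
Solving J·Δ = −F gives Δ = (0.6159, -1.5622).
Then the next iterate is (p, q)₁ = (-1.3841, -0.0622).

(-1.3841, -0.0622)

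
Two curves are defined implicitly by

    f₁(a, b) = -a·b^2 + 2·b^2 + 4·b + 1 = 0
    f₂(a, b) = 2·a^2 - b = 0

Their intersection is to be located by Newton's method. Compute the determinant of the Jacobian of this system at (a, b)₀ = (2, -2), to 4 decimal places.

J = [[-b^2, -2·a·b + 4·b + 4], [4·a, -1]].
At the point, J = [[-4.0000, 4.0000], [8.0000, -1.0000]].
det J = -28.0000.

-28.0000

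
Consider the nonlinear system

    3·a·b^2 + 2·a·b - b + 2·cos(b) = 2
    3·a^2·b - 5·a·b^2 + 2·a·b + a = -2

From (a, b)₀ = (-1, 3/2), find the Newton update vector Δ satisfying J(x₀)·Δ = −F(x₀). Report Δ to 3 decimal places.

(-0.242, -1.105)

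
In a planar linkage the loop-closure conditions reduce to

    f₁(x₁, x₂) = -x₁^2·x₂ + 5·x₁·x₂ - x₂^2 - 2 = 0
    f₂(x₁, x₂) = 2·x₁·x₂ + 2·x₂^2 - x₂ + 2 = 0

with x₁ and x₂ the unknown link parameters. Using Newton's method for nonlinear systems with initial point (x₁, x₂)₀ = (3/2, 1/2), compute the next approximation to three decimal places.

(-52.000, 13.000)

At (3/2, 1/2): F = (0.375, 3.500).
Jacobian J = [[-2·x₁·x₂ + 5·x₂, -x₁^2 + 5·x₁ - 2·x₂], [2·x₂, 2·x₁ + 4·x₂ - 1]].
At the point, J = [[1.000, 4.250], [1.000, 4.000]] (det J = -0.250).
Solving J·Δ = −F gives Δ = (-53.500, 12.500).
Then the next iterate is (x₁, x₂)₁ = (-52.000, 13.000).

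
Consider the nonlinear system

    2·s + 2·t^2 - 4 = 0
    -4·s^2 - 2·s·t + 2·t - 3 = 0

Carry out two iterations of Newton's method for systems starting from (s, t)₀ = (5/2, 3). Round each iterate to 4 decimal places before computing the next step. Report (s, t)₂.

(0.4966, 1.2756)

At (5/2, 3): F = (19.0000, -37.0000).
Jacobian J = [[2, 4·t], [-8·s - 2·t, -2·s + 2]].
At the point, J = [[2.0000, 12.0000], [-26.0000, -3.0000]] (det J = 306.0000).
Solving J·Δ = −F gives Δ = (-1.2647, -1.3725).
Then the next iterate is (s, t)₁ = (1.2353, 1.6275).
Round to (1.2353, 1.6275) and repeat: F = (3.768112, -9.869766), J = [[2.0000, 6.5100], [-13.1374, -0.4706]].
Δ = (-0.7387, -0.3519), so (s, t)₂ = (0.4966, 1.2756).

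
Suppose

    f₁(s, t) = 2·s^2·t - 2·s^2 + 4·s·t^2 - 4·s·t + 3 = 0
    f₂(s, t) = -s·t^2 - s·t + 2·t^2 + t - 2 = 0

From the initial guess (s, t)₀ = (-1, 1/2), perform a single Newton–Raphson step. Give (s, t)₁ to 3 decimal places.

(-3.385, 0.192)

At (-1, 1/2): F = (3.000, -0.250).
Jacobian J = [[4·s·t - 4·s + 4·t^2 - 4·t, 2·s^2 + 8·s·t - 4·s], [-t^2 - t, -2·s·t - s + 4·t + 1]].
At the point, J = [[1.000, 2.000], [-0.750, 5.000]] (det J = 6.500).
Solving J·Δ = −F gives Δ = (-2.385, -0.308).
Then the next iterate is (s, t)₁ = (-3.385, 0.192).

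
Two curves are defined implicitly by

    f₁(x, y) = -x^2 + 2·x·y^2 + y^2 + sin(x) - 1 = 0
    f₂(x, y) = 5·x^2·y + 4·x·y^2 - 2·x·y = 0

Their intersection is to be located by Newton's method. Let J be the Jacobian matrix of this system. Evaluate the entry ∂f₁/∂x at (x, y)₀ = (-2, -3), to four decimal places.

21.5839

∂f₁/∂x = -2·x + 2·y^2 + cos(x).
At (-2, -3) this is 21.5839.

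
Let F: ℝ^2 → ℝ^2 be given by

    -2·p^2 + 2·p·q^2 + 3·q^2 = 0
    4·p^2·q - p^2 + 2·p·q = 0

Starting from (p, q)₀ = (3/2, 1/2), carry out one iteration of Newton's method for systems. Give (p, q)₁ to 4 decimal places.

(0.8500, 0.4042)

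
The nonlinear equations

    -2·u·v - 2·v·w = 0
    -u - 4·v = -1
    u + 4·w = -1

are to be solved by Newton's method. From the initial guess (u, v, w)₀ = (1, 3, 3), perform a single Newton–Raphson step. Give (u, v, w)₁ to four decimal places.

At (1, 3, 3): F = (-24.0000, -12.0000, 14.0000).
Jacobian J = [[-2·v, -2·u - 2·w, -2·v], [-1, -4, 0], [1, 0, 4]].
At the point, J = [[-6.0000, -8.0000, -6.0000], [-1.0000, -4.0000, 0.0000], [1.0000, 0.0000, 4.0000]] (det J = 40.0000).
Solving J·Δ = −F gives Δ = (8.4000, -5.1000, -5.6000).
Then the next iterate is (u, v, w)₁ = (9.4000, -2.1000, -2.6000).

(9.4000, -2.1000, -2.6000)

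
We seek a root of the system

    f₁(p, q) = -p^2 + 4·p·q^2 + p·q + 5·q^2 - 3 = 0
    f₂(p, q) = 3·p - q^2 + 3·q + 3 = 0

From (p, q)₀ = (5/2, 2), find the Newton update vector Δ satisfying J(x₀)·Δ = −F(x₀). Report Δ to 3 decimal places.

At (5/2, 2): F = (55.750, 12.500).
Jacobian J = [[-2·p + 4·q^2 + q, 8·p·q + p + 10·q], [3, -2·q + 3]].
At the point, J = [[13.000, 62.500], [3.000, -1.000]] (det J = -200.500).
Solving J·Δ = −F gives Δ = (-4.175, -0.024).

(-4.175, -0.024)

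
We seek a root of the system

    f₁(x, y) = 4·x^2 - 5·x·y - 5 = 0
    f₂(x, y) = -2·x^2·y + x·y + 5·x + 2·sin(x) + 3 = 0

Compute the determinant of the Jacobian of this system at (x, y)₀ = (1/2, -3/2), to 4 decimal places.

20.6379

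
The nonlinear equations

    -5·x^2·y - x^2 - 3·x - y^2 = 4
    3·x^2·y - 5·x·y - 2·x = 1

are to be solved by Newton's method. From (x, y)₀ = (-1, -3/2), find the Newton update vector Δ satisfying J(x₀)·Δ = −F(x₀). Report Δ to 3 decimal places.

(0.040, 1.302)

At (-1, -3/2): F = (3.250, -11.000).
Jacobian J = [[-10·x·y - 2·x - 3, -5·x^2 - 2·y], [6·x·y - 5·y - 2, 3·x^2 - 5·x]].
At the point, J = [[-16.000, -2.000], [14.500, 8.000]] (det J = -99.000).
Solving J·Δ = −F gives Δ = (0.040, 1.302).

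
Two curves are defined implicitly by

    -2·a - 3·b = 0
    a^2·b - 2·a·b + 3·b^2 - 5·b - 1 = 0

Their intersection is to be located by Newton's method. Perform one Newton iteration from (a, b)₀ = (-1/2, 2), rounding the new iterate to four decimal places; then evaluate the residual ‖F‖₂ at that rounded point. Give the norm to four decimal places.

At (-1/2, 2): F = (-5.0000, 3.5000).
Jacobian J = [[-2, -3], [2·a·b - 2·b, a^2 - 2·a + 6·b - 5]].
At the point, J = [[-2.0000, -3.0000], [-6.0000, 8.2500]] (det J = -34.5000).
Solving J·Δ = −F gives Δ = (-0.8913, -1.0725).
Then the next iterate is (a, b)₁ = (-1.3913, 0.9275).
Re-evaluating at (-1.3913, 0.9275): F = (0.0001, 1.319507), so ‖F‖₂ = 1.3195.

1.3195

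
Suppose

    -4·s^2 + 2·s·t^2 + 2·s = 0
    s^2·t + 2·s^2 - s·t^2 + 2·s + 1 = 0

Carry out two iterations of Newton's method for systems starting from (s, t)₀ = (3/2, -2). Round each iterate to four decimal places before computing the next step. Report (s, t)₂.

(2.0094, -1.7309)

At (3/2, -2): F = (6.0000, -2.0000).
Jacobian J = [[-8·s + 2·t^2 + 2, 4·s·t], [2·s·t + 4·s - t^2 + 2, s^2 - 2·s·t]].
At the point, J = [[-2.0000, -12.0000], [-2.0000, 8.2500]] (det J = -40.5000).
Solving J·Δ = −F gives Δ = (0.6296, 0.3951).
Then the next iterate is (s, t)₁ = (2.1296, -1.6049).
Round to (2.1296, -1.6049) and repeat: F = (-2.911146, 1.565837), J = [[-9.885392, -13.671180], [1.107106, 11.370786]].
Δ = (-0.1202, -0.1260), so (s, t)₂ = (2.0094, -1.7309).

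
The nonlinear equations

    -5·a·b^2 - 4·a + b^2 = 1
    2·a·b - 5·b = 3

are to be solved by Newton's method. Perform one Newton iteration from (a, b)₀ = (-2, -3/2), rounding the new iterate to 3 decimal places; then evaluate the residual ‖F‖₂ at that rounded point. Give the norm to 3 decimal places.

At (-2, -3/2): F = (31.750, 10.500).
Jacobian J = [[-5·b^2 - 4, -10·a·b + 2·b], [2·b, 2·a - 5]].
At the point, J = [[-15.250, -33.000], [-3.000, -9.000]] (det J = 38.250).
Solving J·Δ = −F gives Δ = (-1.588, 1.696).
Then the next iterate is (a, b)₁ = (-3.588, 0.196).
Re-evaluating at (-3.588, 0.196): F = (14.07960, -5.38650), so ‖F‖₂ = 15.075.

15.075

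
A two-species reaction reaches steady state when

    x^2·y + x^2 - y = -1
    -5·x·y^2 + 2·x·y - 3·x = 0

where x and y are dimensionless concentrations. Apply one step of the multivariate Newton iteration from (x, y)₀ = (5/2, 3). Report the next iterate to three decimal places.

(1.602, 2.039)

At (5/2, 3): F = (23.000, -105.000).
Jacobian J = [[2·x·y + 2·x, x^2 - 1], [-5·y^2 + 2·y - 3, -10·x·y + 2·x]].
At the point, J = [[20.000, 5.250], [-42.000, -70.000]] (det J = -1179.500).
Solving J·Δ = −F gives Δ = (-0.898, -0.961).
Then the next iterate is (x, y)₁ = (1.602, 2.039).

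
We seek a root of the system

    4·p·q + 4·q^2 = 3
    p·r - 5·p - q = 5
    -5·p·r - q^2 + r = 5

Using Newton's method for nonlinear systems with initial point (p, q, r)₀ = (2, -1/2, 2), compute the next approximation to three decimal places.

(-1.000, -0.500, 2.750)

At (2, -1/2, 2): F = (-6.000, -10.500, -23.250).
Jacobian J = [[4·q, 4·p + 8·q, 0], [r - 5, -1, p], [-5·r, -2·q, -5·p + 1]].
At the point, J = [[-2.000, 4.000, 0.000], [-3.000, -1.000, 2.000], [-10.000, 1.000, -9.000]] (det J = -202.000).
Solving J·Δ = −F gives Δ = (-3.000, 0.000, 0.750).
Then the next iterate is (p, q, r)₁ = (-1.000, -0.500, 2.750).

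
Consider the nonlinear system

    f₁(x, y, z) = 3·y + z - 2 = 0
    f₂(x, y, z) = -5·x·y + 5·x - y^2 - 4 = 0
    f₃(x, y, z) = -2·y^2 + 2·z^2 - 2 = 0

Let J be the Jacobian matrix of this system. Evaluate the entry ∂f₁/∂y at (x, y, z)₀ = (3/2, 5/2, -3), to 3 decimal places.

3.000

∂f₁/∂y = 3.
At (3/2, 5/2, -3) this is 3.000.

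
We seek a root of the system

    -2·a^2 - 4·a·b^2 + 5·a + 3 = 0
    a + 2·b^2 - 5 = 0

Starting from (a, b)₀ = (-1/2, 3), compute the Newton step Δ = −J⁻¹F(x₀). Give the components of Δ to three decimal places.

(0.183, -1.057)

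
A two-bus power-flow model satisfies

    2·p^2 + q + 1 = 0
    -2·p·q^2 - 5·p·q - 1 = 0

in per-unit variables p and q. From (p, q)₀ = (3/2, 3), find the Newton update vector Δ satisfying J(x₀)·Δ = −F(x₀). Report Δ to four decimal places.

At (3/2, 3): F = (8.5000, -50.5000).
Jacobian J = [[4·p, 1], [-2·q^2 - 5·q, -4·p·q - 5·p]].
At the point, J = [[6.0000, 1.0000], [-33.0000, -25.5000]] (det J = -120.0000).
Solving J·Δ = −F gives Δ = (-1.3854, -0.1875).

(-1.3854, -0.1875)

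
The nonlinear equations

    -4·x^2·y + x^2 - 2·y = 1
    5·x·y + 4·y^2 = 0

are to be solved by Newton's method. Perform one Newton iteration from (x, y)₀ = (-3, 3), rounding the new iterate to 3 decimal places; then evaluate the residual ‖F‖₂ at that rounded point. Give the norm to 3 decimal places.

32.317

At (-3, 3): F = (-106.000, -9.000).
Jacobian J = [[-8·x·y + 2·x, -4·x^2 - 2], [5·y, 5·x + 8·y]].
At the point, J = [[66.000, -38.000], [15.000, 9.000]] (det J = 1164.000).
Solving J·Δ = −F gives Δ = (1.113, -0.856).
Then the next iterate is (x, y)₁ = (-1.887, 2.144).
Re-evaluating at (-1.887, 2.144): F = (-32.26439, -1.84170), so ‖F‖₂ = 32.317.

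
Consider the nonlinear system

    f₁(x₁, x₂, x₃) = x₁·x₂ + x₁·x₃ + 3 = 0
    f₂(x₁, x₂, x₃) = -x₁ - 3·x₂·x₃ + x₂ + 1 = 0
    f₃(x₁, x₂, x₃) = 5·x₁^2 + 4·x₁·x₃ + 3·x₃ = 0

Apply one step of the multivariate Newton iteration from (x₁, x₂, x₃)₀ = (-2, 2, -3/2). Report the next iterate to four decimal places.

At (-2, 2, -3/2): F = (2.0000, 14.0000, 27.5000).
Jacobian J = [[x₂ + x₃, x₁, x₁], [-1, -3·x₃ + 1, -3·x₂], [10·x₁ + 4·x₃, 0, 4·x₁ + 3]].
At the point, J = [[0.5000, -2.0000, -2.0000], [-1.0000, 5.5000, -6.0000], [-26.0000, 0.0000, -5.0000]] (det J = -601.7500).
Solving J·Δ = −F gives Δ = (0.7270, -0.5376, 1.7194).
Then the next iterate is (x₁, x₂, x₃)₁ = (-1.2730, 1.4624, 0.2194).

(-1.2730, 1.4624, 0.2194)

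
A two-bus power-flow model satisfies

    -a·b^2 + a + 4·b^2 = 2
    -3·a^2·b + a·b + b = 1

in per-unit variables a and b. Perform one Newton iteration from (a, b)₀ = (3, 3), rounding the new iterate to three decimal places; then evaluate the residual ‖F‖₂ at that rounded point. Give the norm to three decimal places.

At (3, 3): F = (10.000, -70.000).
Jacobian J = [[-b^2 + 1, -2·a·b + 8·b], [-6·a·b + b, -3·a^2 + a + 1]].
At the point, J = [[-8.000, 6.000], [-51.000, -23.000]] (det J = 490.000).
Solving J·Δ = −F gives Δ = (-0.388, -2.184).
Then the next iterate is (a, b)₁ = (2.612, 0.816).
Re-evaluating at (2.612, 0.816): F = (1.53621, -14.75420), so ‖F‖₂ = 14.834.

14.834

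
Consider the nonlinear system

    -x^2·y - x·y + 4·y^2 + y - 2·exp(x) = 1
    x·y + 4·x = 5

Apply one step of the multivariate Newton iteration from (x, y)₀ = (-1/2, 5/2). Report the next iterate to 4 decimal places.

(0.6806, 1.3480)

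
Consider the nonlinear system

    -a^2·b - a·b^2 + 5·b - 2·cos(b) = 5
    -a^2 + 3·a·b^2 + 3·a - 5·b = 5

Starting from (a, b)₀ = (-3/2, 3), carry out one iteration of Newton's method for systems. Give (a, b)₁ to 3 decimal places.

At (-3/2, 3): F = (18.72998, -67.250).
Jacobian J = [[-2·a·b - b^2, -a^2 - 2·a·b + 2·sin(b) + 5], [-2·a + 3·b^2 + 3, 6·a·b - 5]].
At the point, J = [[0.000, 12.03224], [33.000, -32.000]] (det J = -397.06392).
Solving J·Δ = −F gives Δ = (0.528, -1.557).
Then the next iterate is (a, b)₁ = (-0.972, 1.443).

(-0.972, 1.443)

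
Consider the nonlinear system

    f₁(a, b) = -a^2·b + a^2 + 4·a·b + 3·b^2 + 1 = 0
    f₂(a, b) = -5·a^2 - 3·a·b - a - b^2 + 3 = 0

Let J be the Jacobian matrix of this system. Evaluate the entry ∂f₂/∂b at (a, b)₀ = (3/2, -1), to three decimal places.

∂f₂/∂b = -3·a - 2·b.
At (3/2, -1) this is -2.500.

-2.500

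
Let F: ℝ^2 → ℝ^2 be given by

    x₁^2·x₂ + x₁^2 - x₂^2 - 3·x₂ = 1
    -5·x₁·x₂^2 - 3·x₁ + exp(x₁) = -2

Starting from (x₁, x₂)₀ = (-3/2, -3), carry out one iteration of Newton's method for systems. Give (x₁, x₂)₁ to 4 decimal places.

At (-3/2, -3): F = (-5.5000, 74.223130).
Jacobian J = [[2·x₁·x₂ + 2·x₁, x₁^2 - 2·x₂ - 3], [-5·x₂^2 + exp(x₁) - 3, -10·x₁·x₂]].
At the point, J = [[6.0000, 5.2500], [-47.776870, -45.0000]] (det J = -19.171433).
Solving J·Δ = −F gives Δ = (-7.4158, 9.5228).
Then the next iterate is (x₁, x₂)₁ = (-8.9158, 6.5228).

(-8.9158, 6.5228)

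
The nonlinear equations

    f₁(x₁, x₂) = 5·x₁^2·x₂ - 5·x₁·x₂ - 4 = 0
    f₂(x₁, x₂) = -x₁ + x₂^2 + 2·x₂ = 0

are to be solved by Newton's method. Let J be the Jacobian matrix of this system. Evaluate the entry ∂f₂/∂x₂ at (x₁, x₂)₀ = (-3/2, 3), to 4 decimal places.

8.0000

∂f₂/∂x₂ = 2·x₂ + 2.
At (-3/2, 3) this is 8.0000.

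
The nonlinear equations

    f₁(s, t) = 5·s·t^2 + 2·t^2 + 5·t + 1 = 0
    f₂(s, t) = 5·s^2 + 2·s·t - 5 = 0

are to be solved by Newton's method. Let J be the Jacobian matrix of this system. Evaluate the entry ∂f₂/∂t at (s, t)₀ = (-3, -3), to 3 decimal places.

-6.000

∂f₂/∂t = 2·s.
At (-3, -3) this is -6.000.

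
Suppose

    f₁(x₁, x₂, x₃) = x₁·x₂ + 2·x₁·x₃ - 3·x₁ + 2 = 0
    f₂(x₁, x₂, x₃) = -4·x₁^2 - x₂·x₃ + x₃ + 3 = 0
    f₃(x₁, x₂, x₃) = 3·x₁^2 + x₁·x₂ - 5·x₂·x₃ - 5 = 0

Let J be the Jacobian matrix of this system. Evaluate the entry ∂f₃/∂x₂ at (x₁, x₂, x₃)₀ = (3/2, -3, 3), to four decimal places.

∂f₃/∂x₂ = x₁ - 5·x₃.
At (3/2, -3, 3) this is -13.5000.

-13.5000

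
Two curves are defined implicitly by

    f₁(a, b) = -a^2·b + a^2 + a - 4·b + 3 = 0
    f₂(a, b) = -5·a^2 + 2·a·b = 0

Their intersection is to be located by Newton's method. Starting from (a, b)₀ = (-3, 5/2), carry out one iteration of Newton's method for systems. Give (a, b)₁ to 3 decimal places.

(-1.382, 1.937)

At (-3, 5/2): F = (-23.500, -60.000).
Jacobian J = [[-2·a·b + 2·a + 1, -a^2 - 4], [-10·a + 2·b, 2·a]].
At the point, J = [[10.000, -13.000], [35.000, -6.000]] (det J = 395.000).
Solving J·Δ = −F gives Δ = (1.618, -0.563).
Then the next iterate is (a, b)₁ = (-1.382, 1.937).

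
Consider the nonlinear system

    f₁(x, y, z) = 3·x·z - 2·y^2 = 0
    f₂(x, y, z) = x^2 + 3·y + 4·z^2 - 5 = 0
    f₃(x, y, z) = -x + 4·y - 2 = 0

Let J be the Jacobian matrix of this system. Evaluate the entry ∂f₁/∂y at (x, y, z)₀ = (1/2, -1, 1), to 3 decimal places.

4.000

∂f₁/∂y = -4·y.
At (1/2, -1, 1) this is 4.000.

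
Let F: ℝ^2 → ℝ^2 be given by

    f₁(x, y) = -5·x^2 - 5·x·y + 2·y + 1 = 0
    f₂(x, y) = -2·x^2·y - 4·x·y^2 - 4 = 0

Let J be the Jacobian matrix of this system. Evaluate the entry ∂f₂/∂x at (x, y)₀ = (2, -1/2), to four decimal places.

∂f₂/∂x = -4·x·y - 4·y^2.
At (2, -1/2) this is 3.0000.

3.0000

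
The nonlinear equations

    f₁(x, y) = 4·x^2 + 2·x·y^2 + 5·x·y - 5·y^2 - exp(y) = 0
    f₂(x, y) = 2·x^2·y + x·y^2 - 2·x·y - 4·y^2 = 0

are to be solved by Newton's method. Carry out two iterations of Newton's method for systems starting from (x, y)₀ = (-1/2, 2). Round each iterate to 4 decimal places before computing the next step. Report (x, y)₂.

(-0.0213, 0.4948)

At (-1/2, 2): F = (-35.389056, -15.0000).
Jacobian J = [[8·x + 2·y^2 + 5·y, 4·x·y + 5·x - 10·y - exp(y)], [4·x·y + y^2 - 2·y, 2·x^2 + 2·x·y - 2·x - 8·y]].
At the point, J = [[14.0000, -33.889056], [-4.0000, -16.5000]] (det J = -366.556224).
Solving J·Δ = −F gives Δ = (0.2062, -0.9591).
Then the next iterate is (x, y)₁ = (-0.2938, 1.0409).
Round to (-0.2938, 1.0409) and repeat: F = (-10.069585, -3.860885), J = [[5.021046, -15.933030], [-2.221593, -8.178596]].
Δ = (0.2725, -0.5461), so (x, y)₂ = (-0.0213, 0.4948).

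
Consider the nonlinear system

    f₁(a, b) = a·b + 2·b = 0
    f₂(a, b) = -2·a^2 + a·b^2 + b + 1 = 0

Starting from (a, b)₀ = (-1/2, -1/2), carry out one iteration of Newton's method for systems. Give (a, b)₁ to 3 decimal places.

At (-1/2, -1/2): F = (-0.750, -0.125).
Jacobian J = [[b, a + 2], [-4·a + b^2, 2·a·b + 1]].
At the point, J = [[-0.500, 1.500], [2.250, 1.500]] (det J = -4.125).
Solving J·Δ = −F gives Δ = (-0.227, 0.424).
Then the next iterate is (a, b)₁ = (-0.727, -0.076).

(-0.727, -0.076)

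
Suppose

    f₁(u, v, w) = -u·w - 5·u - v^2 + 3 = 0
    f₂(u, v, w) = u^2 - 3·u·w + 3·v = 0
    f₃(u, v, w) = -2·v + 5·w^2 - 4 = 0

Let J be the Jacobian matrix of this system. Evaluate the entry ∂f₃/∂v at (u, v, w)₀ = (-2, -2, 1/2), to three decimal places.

-2.000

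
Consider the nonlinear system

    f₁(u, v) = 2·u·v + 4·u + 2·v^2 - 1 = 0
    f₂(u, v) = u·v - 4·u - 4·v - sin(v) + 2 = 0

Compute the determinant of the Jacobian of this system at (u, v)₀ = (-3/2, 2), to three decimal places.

J = [[2·v + 4, 2·u + 4·v], [v - 4, u - cos(v) - 4]].
At the point, J = [[8.000, 5.000], [-2.000, -5.08385]].
det J = -30.671.

-30.671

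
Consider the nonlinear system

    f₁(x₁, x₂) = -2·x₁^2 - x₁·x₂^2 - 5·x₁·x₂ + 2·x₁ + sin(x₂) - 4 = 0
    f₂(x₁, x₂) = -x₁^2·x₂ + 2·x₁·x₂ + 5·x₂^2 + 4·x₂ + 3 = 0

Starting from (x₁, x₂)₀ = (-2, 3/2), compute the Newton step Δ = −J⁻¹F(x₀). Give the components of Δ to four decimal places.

(-0.5858, -0.2707)

At (-2, 3/2): F = (4.497495, 8.2500).
Jacobian J = [[-4·x₁ - x₂^2 - 5·x₂ + 2, -2·x₁·x₂ - 5·x₁ + cos(x₂)], [-2·x₁·x₂ + 2·x₂, -x₁^2 + 2·x₁ + 10·x₂ + 4]].
At the point, J = [[0.2500, 16.070737], [9.0000, 11.0000]] (det J = -141.886635).
Solving J·Δ = −F gives Δ = (-0.5858, -0.2707).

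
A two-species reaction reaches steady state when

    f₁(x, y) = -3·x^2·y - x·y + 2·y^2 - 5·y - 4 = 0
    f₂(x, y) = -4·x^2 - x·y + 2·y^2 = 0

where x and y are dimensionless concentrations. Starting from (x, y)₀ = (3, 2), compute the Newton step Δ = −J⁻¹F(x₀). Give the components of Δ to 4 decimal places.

At (3, 2): F = (-66.0000, -34.0000).
Jacobian J = [[-6·x·y - y, -3·x^2 - x + 4·y - 5], [-8·x - y, -x + 4·y]].
At the point, J = [[-38.0000, -27.0000], [-26.0000, 5.0000]] (det J = -892.0000).
Solving J·Δ = −F gives Δ = (-1.3991, -0.4753).

(-1.3991, -0.4753)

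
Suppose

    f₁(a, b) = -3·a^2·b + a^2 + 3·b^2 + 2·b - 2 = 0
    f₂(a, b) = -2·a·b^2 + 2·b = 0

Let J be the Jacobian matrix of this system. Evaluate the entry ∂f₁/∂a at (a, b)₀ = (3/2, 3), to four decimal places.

∂f₁/∂a = -6·a·b + 2·a.
At (3/2, 3) this is -24.0000.

-24.0000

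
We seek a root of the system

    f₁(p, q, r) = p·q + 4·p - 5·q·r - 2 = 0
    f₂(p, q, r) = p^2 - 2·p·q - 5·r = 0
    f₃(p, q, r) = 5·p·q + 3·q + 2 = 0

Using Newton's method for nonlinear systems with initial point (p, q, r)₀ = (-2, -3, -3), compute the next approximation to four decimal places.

At (-2, -3, -3): F = (-49.0000, 7.0000, 23.0000).
Jacobian J = [[q + 4, p - 5·r, -5·q], [2·p - 2·q, -2·p, -5], [5·q, 5·p + 3, 0]].
At the point, J = [[1.0000, 13.0000, 15.0000], [2.0000, 4.0000, -5.0000], [-15.0000, -7.0000, 0.0000]] (det J = 1630.0000).
Solving J·Δ = −F gives Δ = (1.1626, 0.7945, 2.5006).
Then the next iterate is (p, q, r)₁ = (-0.8374, -2.2055, -0.4994).

(-0.8374, -2.2055, -0.4994)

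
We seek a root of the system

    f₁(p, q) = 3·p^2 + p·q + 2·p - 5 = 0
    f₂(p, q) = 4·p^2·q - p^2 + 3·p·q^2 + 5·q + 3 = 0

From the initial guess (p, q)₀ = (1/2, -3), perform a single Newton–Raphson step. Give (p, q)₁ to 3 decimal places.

(1.663, 1.846)

At (1/2, -3): F = (-4.750, -1.750).
Jacobian J = [[6·p + q + 2, p], [8·p·q - 2·p + 3·q^2, 4·p^2 + 6·p·q + 5]].
At the point, J = [[2.000, 0.500], [14.000, -3.000]] (det J = -13.000).
Solving J·Δ = −F gives Δ = (1.163, 4.846).
Then the next iterate is (p, q)₁ = (1.663, 1.846).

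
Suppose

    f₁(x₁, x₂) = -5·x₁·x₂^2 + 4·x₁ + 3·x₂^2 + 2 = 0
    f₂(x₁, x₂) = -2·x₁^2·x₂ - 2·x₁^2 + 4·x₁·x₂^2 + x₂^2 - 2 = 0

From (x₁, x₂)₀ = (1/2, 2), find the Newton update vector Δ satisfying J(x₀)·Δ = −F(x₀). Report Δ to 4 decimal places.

At (1/2, 2): F = (6.0000, 8.5000).
Jacobian J = [[-5·x₂^2 + 4, -10·x₁·x₂ + 6·x₂], [-4·x₁·x₂ - 4·x₁ + 4·x₂^2, -2·x₁^2 + 8·x₁·x₂ + 2·x₂]].
At the point, J = [[-16.0000, 2.0000], [10.0000, 11.5000]] (det J = -204.0000).
Solving J·Δ = −F gives Δ = (0.2549, -0.9608).

(0.2549, -0.9608)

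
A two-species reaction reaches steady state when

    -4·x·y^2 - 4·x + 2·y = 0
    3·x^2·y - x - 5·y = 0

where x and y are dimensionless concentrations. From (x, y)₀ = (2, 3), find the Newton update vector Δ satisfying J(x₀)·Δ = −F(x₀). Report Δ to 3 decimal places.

(-0.268, -1.376)

At (2, 3): F = (-74.000, 19.000).
Jacobian J = [[-4·y^2 - 4, -8·x·y + 2], [6·x·y - 1, 3·x^2 - 5]].
At the point, J = [[-40.000, -46.000], [35.000, 7.000]] (det J = 1330.000).
Solving J·Δ = −F gives Δ = (-0.268, -1.376).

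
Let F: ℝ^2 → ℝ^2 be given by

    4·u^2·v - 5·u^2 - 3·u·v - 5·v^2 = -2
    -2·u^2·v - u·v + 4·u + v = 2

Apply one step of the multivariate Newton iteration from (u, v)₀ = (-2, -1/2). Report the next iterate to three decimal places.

(0.197, -1.780)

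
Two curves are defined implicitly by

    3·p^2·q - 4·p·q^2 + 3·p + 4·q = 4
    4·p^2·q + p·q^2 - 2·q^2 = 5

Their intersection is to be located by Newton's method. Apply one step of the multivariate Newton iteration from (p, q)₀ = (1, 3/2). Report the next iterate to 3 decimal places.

(1.077, 1.646)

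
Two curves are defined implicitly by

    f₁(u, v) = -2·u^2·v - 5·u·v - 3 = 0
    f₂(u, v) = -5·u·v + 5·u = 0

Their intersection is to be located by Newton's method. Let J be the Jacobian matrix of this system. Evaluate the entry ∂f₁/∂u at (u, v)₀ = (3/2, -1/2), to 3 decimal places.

∂f₁/∂u = -4·u·v - 5·v.
At (3/2, -1/2) this is 5.500.

5.500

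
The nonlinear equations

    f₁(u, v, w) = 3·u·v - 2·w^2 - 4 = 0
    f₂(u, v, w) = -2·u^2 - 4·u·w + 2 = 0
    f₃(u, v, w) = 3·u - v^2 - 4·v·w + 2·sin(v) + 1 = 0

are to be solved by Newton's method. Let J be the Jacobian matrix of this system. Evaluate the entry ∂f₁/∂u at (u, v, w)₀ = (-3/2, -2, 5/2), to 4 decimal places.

∂f₁/∂u = 3·v.
At (-3/2, -2, 5/2) this is -6.0000.

-6.0000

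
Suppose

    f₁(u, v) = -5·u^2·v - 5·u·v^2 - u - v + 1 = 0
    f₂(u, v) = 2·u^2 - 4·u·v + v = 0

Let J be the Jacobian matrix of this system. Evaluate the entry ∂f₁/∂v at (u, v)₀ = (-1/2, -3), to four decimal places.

∂f₁/∂v = -5·u^2 - 10·u·v - 1.
At (-1/2, -3) this is -17.2500.

-17.2500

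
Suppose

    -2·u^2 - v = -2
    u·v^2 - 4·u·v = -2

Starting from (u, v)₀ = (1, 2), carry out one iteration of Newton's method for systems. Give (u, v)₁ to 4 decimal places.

At (1, 2): F = (-2.0000, -2.0000).
Jacobian J = [[-4·u, -1], [v^2 - 4·v, 2·u·v - 4·u]].
At the point, J = [[-4.0000, -1.0000], [-4.0000, 0.0000]] (det J = -4.0000).
Solving J·Δ = −F gives Δ = (-0.5000, 0.0000).
Then the next iterate is (u, v)₁ = (0.5000, 2.0000).

(0.5000, 2.0000)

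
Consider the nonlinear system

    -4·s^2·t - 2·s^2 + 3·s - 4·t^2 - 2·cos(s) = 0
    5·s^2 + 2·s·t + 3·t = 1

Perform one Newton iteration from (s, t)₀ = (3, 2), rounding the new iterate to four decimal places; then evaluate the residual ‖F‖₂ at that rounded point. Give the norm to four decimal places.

35.2711

At (3, 2): F = (-95.020015, 62.0000).
Jacobian J = [[-8·s·t - 4·s + 2·sin(s) + 3, -4·s^2 - 8·t], [10·s + 2·t, 2·s + 3]].
At the point, J = [[-56.717760, -52.0000], [34.0000, 9.0000]] (det J = 1257.540160).
Solving J·Δ = −F gives Δ = (-1.8837, 0.2273).
Then the next iterate is (s, t)₁ = (1.1163, 2.2273).
Re-evaluating at (1.1163, 2.2273): F = (-30.966815, 16.885198), so ‖F‖₂ = 35.2711.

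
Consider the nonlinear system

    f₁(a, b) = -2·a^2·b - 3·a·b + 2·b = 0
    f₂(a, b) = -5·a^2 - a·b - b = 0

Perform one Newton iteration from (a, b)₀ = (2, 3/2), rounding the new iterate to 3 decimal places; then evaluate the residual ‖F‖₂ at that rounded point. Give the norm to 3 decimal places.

7.250

At (2, 3/2): F = (-18.000, -24.500).
Jacobian J = [[-4·a·b - 3·b, -2·a^2 - 3·a + 2], [-10·a - b, -a - 1]].
At the point, J = [[-16.500, -12.000], [-21.500, -3.000]] (det J = -208.500).
Solving J·Δ = −F gives Δ = (-1.151, 0.083).
Then the next iterate is (a, b)₁ = (0.849, 1.583).
Re-evaluating at (0.849, 1.583): F = (-3.14796, -6.53097), so ‖F‖₂ = 7.250.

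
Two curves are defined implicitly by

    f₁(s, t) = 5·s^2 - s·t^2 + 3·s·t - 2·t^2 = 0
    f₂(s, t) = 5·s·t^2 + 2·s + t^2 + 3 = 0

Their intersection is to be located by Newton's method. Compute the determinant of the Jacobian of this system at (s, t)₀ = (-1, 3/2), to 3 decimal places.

J = [[10·s - t^2 + 3·t, -2·s·t + 3·s - 4·t], [5·t^2 + 2, 10·s·t + 2·t]].
At the point, J = [[-7.750, -6.000], [13.250, -12.000]].
det J = 172.500.

172.500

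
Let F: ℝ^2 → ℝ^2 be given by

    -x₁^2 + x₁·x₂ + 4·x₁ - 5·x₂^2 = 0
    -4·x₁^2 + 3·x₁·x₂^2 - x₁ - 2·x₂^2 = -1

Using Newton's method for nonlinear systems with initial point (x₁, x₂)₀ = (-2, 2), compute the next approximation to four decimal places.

(-2.5912, 0.0949)

At (-2, 2): F = (-36.0000, -45.0000).
Jacobian J = [[-2·x₁ + x₂ + 4, x₁ - 10·x₂], [-8·x₁ + 3·x₂^2 - 1, 6·x₁·x₂ - 4·x₂]].
At the point, J = [[10.0000, -22.0000], [27.0000, -32.0000]] (det J = 274.0000).
Solving J·Δ = −F gives Δ = (-0.5912, -1.9051).
Then the next iterate is (x₁, x₂)₁ = (-2.5912, 0.0949).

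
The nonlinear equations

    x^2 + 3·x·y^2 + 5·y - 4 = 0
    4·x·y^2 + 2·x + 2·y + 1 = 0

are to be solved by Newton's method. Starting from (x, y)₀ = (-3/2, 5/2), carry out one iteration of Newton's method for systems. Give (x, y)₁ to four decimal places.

At (-3/2, 5/2): F = (-17.3750, -34.5000).
Jacobian J = [[2·x + 3·y^2, 6·x·y + 5], [4·y^2 + 2, 8·x·y + 2]].
At the point, J = [[15.7500, -17.5000], [27.0000, -28.0000]] (det J = 31.5000).
Solving J·Δ = −F gives Δ = (3.7222, 2.3571).
Then the next iterate is (x, y)₁ = (2.2222, 4.8571).

(2.2222, 4.8571)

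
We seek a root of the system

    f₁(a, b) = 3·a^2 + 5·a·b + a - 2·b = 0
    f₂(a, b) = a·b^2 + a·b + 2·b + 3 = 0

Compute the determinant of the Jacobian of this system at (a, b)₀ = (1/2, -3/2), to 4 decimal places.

-3.8750

J = [[6·a + 5·b + 1, 5·a - 2], [b^2 + b, 2·a·b + a + 2]].
At the point, J = [[-3.5000, 0.5000], [0.7500, 1.0000]].
det J = -3.8750.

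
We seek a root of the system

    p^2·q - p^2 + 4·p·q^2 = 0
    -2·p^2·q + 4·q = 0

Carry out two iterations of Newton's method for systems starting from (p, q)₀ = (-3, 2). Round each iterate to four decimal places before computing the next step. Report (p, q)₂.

(-1.9743, 0.5512)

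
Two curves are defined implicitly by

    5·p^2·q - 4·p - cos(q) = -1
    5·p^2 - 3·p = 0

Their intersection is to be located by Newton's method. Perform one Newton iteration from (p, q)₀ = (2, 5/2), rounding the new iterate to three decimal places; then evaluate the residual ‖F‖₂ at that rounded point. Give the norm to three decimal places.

12.659

At (2, 5/2): F = (43.80114, 14.000).
Jacobian J = [[10·p·q - 4, 5·p^2 + sin(q)], [10·p - 3, 0]].
At the point, J = [[46.000, 20.59847], [17.000, 0.000]] (det J = -350.17403).
Solving J·Δ = −F gives Δ = (-0.824, -0.287).
Then the next iterate is (p, q)₁ = (1.176, 2.213).
Re-evaluating at (1.176, 2.213): F = (12.19759, 3.38688), so ‖F‖₂ = 12.659.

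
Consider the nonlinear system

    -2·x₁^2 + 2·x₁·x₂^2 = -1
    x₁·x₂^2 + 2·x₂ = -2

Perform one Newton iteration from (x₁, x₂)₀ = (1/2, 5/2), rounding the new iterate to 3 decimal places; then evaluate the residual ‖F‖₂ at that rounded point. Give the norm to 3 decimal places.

4.100

At (1/2, 5/2): F = (6.750, 10.125).
Jacobian J = [[-4·x₁ + 2·x₂^2, 4·x₁·x₂], [x₂^2, 2·x₁·x₂ + 2]].
At the point, J = [[10.500, 5.000], [6.250, 4.500]] (det J = 16.000).
Solving J·Δ = −F gives Δ = (1.266, -4.008).
Then the next iterate is (x₁, x₂)₁ = (1.766, -1.508).
Re-evaluating at (1.766, -1.508): F = (2.79448, 3.00000), so ‖F‖₂ = 4.100.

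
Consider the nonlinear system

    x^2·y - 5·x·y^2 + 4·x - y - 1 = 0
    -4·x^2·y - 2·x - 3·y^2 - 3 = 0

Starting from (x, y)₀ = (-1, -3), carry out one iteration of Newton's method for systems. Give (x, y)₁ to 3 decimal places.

At (-1, -3): F = (40.000, -16.000).
Jacobian J = [[2·x·y - 5·y^2 + 4, x^2 - 10·x·y - 1], [-8·x·y - 2, -4·x^2 - 6·y]].
At the point, J = [[-35.000, -30.000], [-26.000, 14.000]] (det J = -1270.000).
Solving J·Δ = −F gives Δ = (0.063, 1.260).
Then the next iterate is (x, y)₁ = (-0.937, -1.740).

(-0.937, -1.740)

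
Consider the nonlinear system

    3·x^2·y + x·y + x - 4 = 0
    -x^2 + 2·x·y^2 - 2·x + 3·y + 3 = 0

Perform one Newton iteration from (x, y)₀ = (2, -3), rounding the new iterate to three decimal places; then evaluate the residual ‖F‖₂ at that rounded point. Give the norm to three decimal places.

At (2, -3): F = (-44.000, 22.000).
Jacobian J = [[6·x·y + y + 1, 3·x^2 + x], [-2·x + 2·y^2 - 2, 4·x·y + 3]].
At the point, J = [[-38.000, 14.000], [12.000, -21.000]] (det J = 630.000).
Solving J·Δ = −F gives Δ = (-0.978, 0.489).
Then the next iterate is (x, y)₁ = (1.022, -2.511).
Re-evaluating at (1.022, -2.511): F = (-13.41234, 5.26618), so ‖F‖₂ = 14.409.

14.409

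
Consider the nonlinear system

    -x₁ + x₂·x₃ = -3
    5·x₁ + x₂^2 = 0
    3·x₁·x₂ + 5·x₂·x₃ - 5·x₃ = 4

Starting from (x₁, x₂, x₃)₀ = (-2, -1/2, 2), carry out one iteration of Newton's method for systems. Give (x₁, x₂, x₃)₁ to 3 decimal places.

At (-2, -1/2, 2): F = (4.000, -9.750, -16.000).
Jacobian J = [[-1, x₃, x₂], [5, 2·x₂, 0], [3·x₂, 3·x₁ + 5·x₃, 5·x₂ - 5]].
At the point, J = [[-1.000, 2.000, -0.500], [5.000, -1.000, 0.000], [-1.500, 4.000, -7.500]] (det J = 58.250).
Solving J·Δ = −F gives Δ = (1.524, -2.132, -3.575).
Then the next iterate is (x₁, x₂, x₃)₁ = (-0.476, -2.632, -1.575).

(-0.476, -2.632, -1.575)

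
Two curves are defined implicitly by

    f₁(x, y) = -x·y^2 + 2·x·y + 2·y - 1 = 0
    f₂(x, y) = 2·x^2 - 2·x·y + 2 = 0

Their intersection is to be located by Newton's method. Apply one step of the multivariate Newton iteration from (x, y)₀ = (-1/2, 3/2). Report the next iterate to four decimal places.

At (-1/2, 3/2): F = (1.6250, 4.0000).
Jacobian J = [[-y^2 + 2·y, -2·x·y + 2·x + 2], [4·x - 2·y, -2·x]].
At the point, J = [[0.7500, 2.5000], [-5.0000, 1.0000]] (det J = 13.2500).
Solving J·Δ = −F gives Δ = (0.6321, -0.8396).
Then the next iterate is (x, y)₁ = (0.1321, 0.6604).

(0.1321, 0.6604)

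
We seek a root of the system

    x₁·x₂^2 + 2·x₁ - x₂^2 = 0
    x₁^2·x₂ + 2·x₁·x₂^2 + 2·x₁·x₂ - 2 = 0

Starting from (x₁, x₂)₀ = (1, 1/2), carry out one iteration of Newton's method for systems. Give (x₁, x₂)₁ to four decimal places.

At (1, 1/2): F = (2.0000, 0.0000).
Jacobian J = [[x₂^2 + 2, 2·x₁·x₂ - 2·x₂], [2·x₁·x₂ + 2·x₂^2 + 2·x₂, x₁^2 + 4·x₁·x₂ + 2·x₁]].
At the point, J = [[2.2500, 0.0000], [2.5000, 5.0000]] (det J = 11.2500).
Solving J·Δ = −F gives Δ = (-0.8889, 0.4444).
Then the next iterate is (x₁, x₂)₁ = (0.1111, 0.9444).

(0.1111, 0.9444)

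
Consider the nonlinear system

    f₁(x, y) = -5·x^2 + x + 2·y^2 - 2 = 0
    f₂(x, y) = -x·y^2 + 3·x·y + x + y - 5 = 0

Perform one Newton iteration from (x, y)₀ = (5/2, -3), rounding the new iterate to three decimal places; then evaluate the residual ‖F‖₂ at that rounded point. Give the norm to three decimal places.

At (5/2, -3): F = (-12.750, -50.500).
Jacobian J = [[-10·x + 1, 4·y], [-y^2 + 3·y + 1, -2·x·y + 3·x + 1]].
At the point, J = [[-24.000, -12.000], [-17.000, 23.500]] (det J = -768.000).
Solving J·Δ = −F gives Δ = (-1.179, 1.296).
Then the next iterate is (x, y)₁ = (1.321, -1.704).
Re-evaluating at (1.321, -1.704): F = (-3.59697, -15.97163), so ‖F‖₂ = 16.372.

16.372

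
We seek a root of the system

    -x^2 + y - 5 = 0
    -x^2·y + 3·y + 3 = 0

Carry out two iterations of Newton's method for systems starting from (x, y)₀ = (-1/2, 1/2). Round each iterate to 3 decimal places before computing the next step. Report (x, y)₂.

At (-1/2, 1/2): F = (-4.750, 4.375).
Jacobian J = [[-2·x, 1], [-2·x·y, -x^2 + 3]].
At the point, J = [[1.000, 1.000], [0.500, 2.750]] (det J = 2.250).
Solving J·Δ = −F gives Δ = (7.750, -3.000).
Then the next iterate is (x, y)₁ = (7.250, -2.500).
Round to (7.250, -2.500) and repeat: F = (-60.06250, 126.90625), J = [[-14.500, 1.000], [36.250, -49.56250]].
Δ = (-4.176, -0.494), so (x, y)₂ = (3.074, -2.994).

(3.074, -2.994)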